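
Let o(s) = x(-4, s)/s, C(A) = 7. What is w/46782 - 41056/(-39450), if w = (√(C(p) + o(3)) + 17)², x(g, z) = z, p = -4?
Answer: 107355469/102530550 + 34*√2/23391 ≈ 1.0491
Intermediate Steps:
o(s) = 1 (o(s) = s/s = 1)
w = (17 + 2*√2)² (w = (√(7 + 1) + 17)² = (√8 + 17)² = (2*√2 + 17)² = (17 + 2*√2)² ≈ 393.17)
w/46782 - 41056/(-39450) = (297 + 68*√2)/46782 - 41056/(-39450) = (297 + 68*√2)*(1/46782) - 41056*(-1/39450) = (33/5198 + 34*√2/23391) + 20528/19725 = 107355469/102530550 + 34*√2/23391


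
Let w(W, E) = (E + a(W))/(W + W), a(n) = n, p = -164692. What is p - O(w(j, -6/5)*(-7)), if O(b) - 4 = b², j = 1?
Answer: -16469649/100 ≈ -1.6470e+5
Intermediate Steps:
w(W, E) = (E + W)/(2*W) (w(W, E) = (E + W)/(W + W) = (E + W)/((2*W)) = (E + W)*(1/(2*W)) = (E + W)/(2*W))
O(b) = 4 + b²
p - O(w(j, -6/5)*(-7)) = -164692 - (4 + (((½)*(-6/5 + 1)/1)*(-7))²) = -164692 - (4 + (((½)*1*(-6*⅕ + 1))*(-7))²) = -164692 - (4 + (((½)*1*(-6/5 + 1))*(-7))²) = -164692 - (4 + (((½)*1*(-⅕))*(-7))²) = -164692 - (4 + (-⅒*(-7))²) = -164692 - (4 + (7/10)²) = -164692 - (4 + 49/100) = -164692 - 1*449/100 = -164692 - 449/100 = -16469649/100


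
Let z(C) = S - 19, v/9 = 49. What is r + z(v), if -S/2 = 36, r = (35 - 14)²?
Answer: 350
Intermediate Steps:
v = 441 (v = 9*49 = 441)
r = 441 (r = 21² = 441)
S = -72 (S = -2*36 = -72)
z(C) = -91 (z(C) = -72 - 19 = -91)
r + z(v) = 441 - 91 = 350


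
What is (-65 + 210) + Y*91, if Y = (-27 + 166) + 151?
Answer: 26535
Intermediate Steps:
Y = 290 (Y = 139 + 151 = 290)
(-65 + 210) + Y*91 = (-65 + 210) + 290*91 = 145 + 26390 = 26535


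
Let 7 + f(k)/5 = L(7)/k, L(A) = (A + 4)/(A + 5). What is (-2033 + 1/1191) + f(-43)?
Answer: -141218533/68284 ≈ -2068.1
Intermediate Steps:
L(A) = (4 + A)/(5 + A)
f(k) = -35 + 55/(12*k) (f(k) = -35 + 5*(((4 + 7)/(5 + 7))/k) = -35 + 5*((11/12)/k) = -35 + 5*(((1/12)*11)/k) = -35 + 5*(11/(12*k)) = -35 + 55/(12*k))
(-2033 + 1/1191) + f(-43) = (-2033 + 1/1191) + (-35 + (55/12)/(-43)) = (-2033 + 1/1191) + (-35 + (55/12)*(-1/43)) = -2421302/1191 + (-35 - 55/516) = -2421302/1191 - 18115/516 = -141218533/68284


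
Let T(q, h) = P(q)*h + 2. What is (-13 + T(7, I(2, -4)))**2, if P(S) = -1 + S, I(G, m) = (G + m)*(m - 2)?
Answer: 3721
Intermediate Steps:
I(G, m) = (-2 + m)*(G + m) (I(G, m) = (G + m)*(-2 + m) = (-2 + m)*(G + m))
T(q, h) = 2 + h*(-1 + q) (T(q, h) = (-1 + q)*h + 2 = h*(-1 + q) + 2 = 2 + h*(-1 + q))
(-13 + T(7, I(2, -4)))**2 = (-13 + (2 + ((-4)**2 - 2*2 - 2*(-4) + 2*(-4))*(-1 + 7)))**2 = (-13 + (2 + (16 - 4 + 8 - 8)*6))**2 = (-13 + (2 + 12*6))**2 = (-13 + (2 + 72))**2 = (-13 + 74)**2 = 61**2 = 3721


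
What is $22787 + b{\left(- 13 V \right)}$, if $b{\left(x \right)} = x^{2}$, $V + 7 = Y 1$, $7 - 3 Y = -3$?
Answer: $\frac{225532}{9} \approx 25059.0$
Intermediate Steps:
$Y = \frac{10}{3}$ ($Y = \frac{7}{3} - -1 = \frac{7}{3} + 1 = \frac{10}{3} \approx 3.3333$)
$V = - \frac{11}{3}$ ($V = -7 + \frac{10}{3} \cdot 1 = -7 + \frac{10}{3} = - \frac{11}{3} \approx -3.6667$)
$22787 + b{\left(- 13 V \right)} = 22787 + \left(\left(-13\right) \left(- \frac{11}{3}\right)\right)^{2} = 22787 + \left(\frac{143}{3}\right)^{2} = 22787 + \frac{20449}{9} = \frac{225532}{9}$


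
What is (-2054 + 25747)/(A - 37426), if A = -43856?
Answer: -1247/4278 ≈ -0.29149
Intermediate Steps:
(-2054 + 25747)/(A - 37426) = (-2054 + 25747)/(-43856 - 37426) = 23693/(-81282) = 23693*(-1/81282) = -1247/4278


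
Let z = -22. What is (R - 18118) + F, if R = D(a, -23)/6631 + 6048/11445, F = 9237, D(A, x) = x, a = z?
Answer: -32093104302/3613895 ≈ -8880.5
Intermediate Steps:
a = -22
R = 1897193/3613895 (R = -23/6631 + 6048/11445 = -23*1/6631 + 6048*(1/11445) = -23/6631 + 288/545 = 1897193/3613895 ≈ 0.52497)
(R - 18118) + F = (1897193/3613895 - 18118) + 9237 = -65474652417/3613895 + 9237 = -32093104302/3613895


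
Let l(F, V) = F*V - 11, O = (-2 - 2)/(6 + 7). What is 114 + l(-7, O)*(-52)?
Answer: 574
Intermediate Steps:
O = -4/13 ≈ -0.30769
l(F, V) = -11 + F*V
114 + l(-7, O)*(-52) = 114 + (-11 - 7*(-4/13))*(-52) = 114 + (-11 + 28/13)*(-52) = 114 - 115/13*(-52) = 114 + 460 = 574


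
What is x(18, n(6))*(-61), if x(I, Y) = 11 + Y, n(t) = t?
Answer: -1037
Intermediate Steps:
x(18, n(6))*(-61) = (11 + 6)*(-61) = 17*(-61) = -1037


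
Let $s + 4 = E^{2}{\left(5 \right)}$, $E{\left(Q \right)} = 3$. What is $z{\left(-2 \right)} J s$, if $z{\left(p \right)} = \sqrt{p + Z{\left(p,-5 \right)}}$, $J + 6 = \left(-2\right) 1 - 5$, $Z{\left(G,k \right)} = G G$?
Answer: $- 65 \sqrt{2} \approx -91.924$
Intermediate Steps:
$Z{\left(G,k \right)} = G^{2}$
$J = -13$ ($J = -6 - 7 = -13$)
$z{\left(p \right)} = \sqrt{p + p^{2}}$
$s = 5$ ($s = -4 + 3^{2} = -4 + 9 = 5$)
$z{\left(-2 \right)} J s = \sqrt{- 2 \left(1 - 2\right)} \left(-13\right) 5 = \sqrt{\left(-2\right) \left(-1\right)} \left(-13\right) 5 = \sqrt{2} \left(-13\right) 5 = - 13 \sqrt{2} \cdot 5 = - 65 \sqrt{2}$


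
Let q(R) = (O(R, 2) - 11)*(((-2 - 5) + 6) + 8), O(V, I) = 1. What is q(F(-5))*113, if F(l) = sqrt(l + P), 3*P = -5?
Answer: -7910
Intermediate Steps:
P = -5/3 (P = (1/3)*(-5) = -5/3 ≈ -1.6667)
F(l) = sqrt(-5/3 + l) (F(l) = sqrt(l - 5/3) = sqrt(-5/3 + l))
q(R) = -70 (q(R) = (1 - 11)*(((-2 - 5) + 6) + 8) = -10*((-7 + 6) + 8) = -10*(-1 + 8) = -10*7 = -70)
q(F(-5))*113 = -70*113 = -7910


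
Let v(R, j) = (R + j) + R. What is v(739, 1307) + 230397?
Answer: 233182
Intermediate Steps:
v(R, j) = j + 2*R
v(739, 1307) + 230397 = (1307 + 2*739) + 230397 = (1307 + 1478) + 230397 = 2785 + 230397 = 233182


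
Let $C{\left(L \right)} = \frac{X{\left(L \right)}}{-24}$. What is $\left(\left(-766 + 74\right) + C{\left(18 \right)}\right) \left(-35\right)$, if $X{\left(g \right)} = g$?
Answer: $\frac{96985}{4} \approx 24246.0$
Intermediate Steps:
$C{\left(L \right)} = - \frac{L}{24}$ ($C{\left(L \right)} = \frac{L}{-24} = L \left(- \frac{1}{24}\right) = - \frac{L}{24}$)
$\left(\left(-766 + 74\right) + C{\left(18 \right)}\right) \left(-35\right) = \left(\left(-766 + 74\right) - \frac{3}{4}\right) \left(-35\right) = \left(-692 - \frac{3}{4}\right) \left(-35\right) = \left(- \frac{2771}{4}\right) \left(-35\right) = \frac{96985}{4}$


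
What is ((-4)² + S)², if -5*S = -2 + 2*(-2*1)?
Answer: 7396/25 ≈ 295.84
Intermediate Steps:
S = 6/5 (S = -(-2 + 2*(-2*1))/5 = -(-2 + 2*(-2))/5 = -(-2 - 4)/5 = -⅕*(-6) = 6/5 ≈ 1.2000)
((-4)² + S)² = ((-4)² + 6/5)² = (16 + 6/5)² = (86/5)² = 7396/25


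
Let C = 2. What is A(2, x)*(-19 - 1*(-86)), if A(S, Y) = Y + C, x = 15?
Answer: 1139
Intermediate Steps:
A(S, Y) = 2 + Y (A(S, Y) = Y + 2 = 2 + Y)
A(2, x)*(-19 - 1*(-86)) = (2 + 15)*(-19 - 1*(-86)) = 17*(-19 + 86) = 17*67 = 1139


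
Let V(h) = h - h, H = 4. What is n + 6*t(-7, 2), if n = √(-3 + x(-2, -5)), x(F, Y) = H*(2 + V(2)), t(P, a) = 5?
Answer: 30 + √5 ≈ 32.236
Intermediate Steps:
V(h) = 0
x(F, Y) = 8 (x(F, Y) = 4*(2 + 0) = 4*2 = 8)
n = √5 (n = √(-3 + 8) = √5 ≈ 2.2361)
n + 6*t(-7, 2) = √5 + 6*5 = √5 + 30 = 30 + √5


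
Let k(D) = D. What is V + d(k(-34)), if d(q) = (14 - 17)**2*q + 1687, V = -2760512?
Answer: -2759131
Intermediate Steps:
d(q) = 1687 + 9*q (d(q) = (-3)**2*q + 1687 = 9*q + 1687 = 1687 + 9*q)
V + d(k(-34)) = -2760512 + (1687 + 9*(-34)) = -2760512 + (1687 - 306) = -2760512 + 1381 = -2759131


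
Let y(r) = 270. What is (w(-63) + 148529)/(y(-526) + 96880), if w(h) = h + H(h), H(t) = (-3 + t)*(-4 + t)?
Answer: 2636/1675 ≈ 1.5737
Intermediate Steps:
H(t) = (-4 + t)*(-3 + t)
w(h) = 12 + h² - 6*h (w(h) = h + (12 + h² - 7*h) = 12 + h² - 6*h)
(w(-63) + 148529)/(y(-526) + 96880) = ((12 + (-63)² - 6*(-63)) + 148529)/(270 + 96880) = ((12 + 3969 + 378) + 148529)/97150 = (4359 + 148529)*(1/97150) = 152888*(1/97150) = 2636/1675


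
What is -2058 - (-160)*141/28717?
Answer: -1256958/611 ≈ -2057.2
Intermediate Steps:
-2058 - (-160)*141/28717 = -2058 - 1*(-22560)*(1/28717) = -2058 + 22560*(1/28717) = -2058 + 480/611 = -1256958/611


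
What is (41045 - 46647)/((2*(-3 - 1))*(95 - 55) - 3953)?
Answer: 5602/4273 ≈ 1.3110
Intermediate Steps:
(41045 - 46647)/((2*(-3 - 1))*(95 - 55) - 3953) = -5602/((2*(-4))*40 - 3953) = -5602/(-8*40 - 3953) = -5602/(-320 - 3953) = -5602/(-4273) = -5602*(-1/4273) = 5602/4273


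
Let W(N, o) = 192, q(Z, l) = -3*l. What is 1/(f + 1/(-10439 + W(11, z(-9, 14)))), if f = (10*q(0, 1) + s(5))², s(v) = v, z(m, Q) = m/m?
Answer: 10247/6404374 ≈ 0.0016000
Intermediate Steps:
z(m, Q) = 1
f = 625 (f = (10*(-3*1) + 5)² = (10*(-3) + 5)² = (-30 + 5)² = (-25)² = 625)
1/(f + 1/(-10439 + W(11, z(-9, 14)))) = 1/(625 + 1/(-10439 + 192)) = 1/(625 + 1/(-10247)) = 1/(625 - 1/10247) = 1/(6404374/10247) = 10247/6404374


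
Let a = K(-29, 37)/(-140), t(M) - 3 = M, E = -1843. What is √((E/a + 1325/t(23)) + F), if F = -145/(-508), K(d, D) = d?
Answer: I*√81114182234735/95758 ≈ 94.053*I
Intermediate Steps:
t(M) = 3 + M
F = 145/508 (F = -145*(-1/508) = 145/508 ≈ 0.28543)
a = 29/140 (a = -29/(-140) = -29*(-1/140) = 29/140 ≈ 0.20714)
√((E/a + 1325/t(23)) + F) = √((-1843/29/140 + 1325/(3 + 23)) + 145/508) = √((-1843*140/29 + 1325/26) + 145/508) = √((-258020/29 + 1325*(1/26)) + 145/508) = √((-258020/29 + 1325/26) + 145/508) = √(-6670095/754 + 145/508) = √(-1694149465/191516) = I*√81114182234735/95758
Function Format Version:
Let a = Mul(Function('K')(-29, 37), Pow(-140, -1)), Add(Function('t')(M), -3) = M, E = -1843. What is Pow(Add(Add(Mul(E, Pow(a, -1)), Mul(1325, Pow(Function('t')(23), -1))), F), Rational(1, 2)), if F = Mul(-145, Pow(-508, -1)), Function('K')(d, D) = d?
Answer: Mul(Rational(1, 95758), I, Pow(81114182234735, Rational(1, 2))) ≈ Mul(94.053, I)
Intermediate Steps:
Function('t')(M) = Add(3, M)
F = Rational(145, 508) (F = Mul(-145, Rational(-1, 508)) = Rational(145, 508) ≈ 0.28543)
a = Rational(29, 140) (a = Mul(-29, Pow(-140, -1)) = Mul(-29, Rational(-1, 140)) = Rational(29, 140) ≈ 0.20714)
Pow(Add(Add(Mul(E, Pow(a, -1)), Mul(1325, Pow(Function('t')(23), -1))), F), Rational(1, 2)) = Pow(Add(Add(Mul(-1843, Pow(Rational(29, 140), -1)), Mul(1325, Pow(Add(3, 23), -1))), Rational(145, 508)), Rational(1, 2)) = Pow(Add(Add(Mul(-1843, Rational(140, 29)), Mul(1325, Pow(26, -1))), Rational(145, 508)), Rational(1, 2)) = Pow(Add(Add(Rational(-258020, 29), Mul(1325, Rational(1, 26))), Rational(145, 508)), Rational(1, 2)) = Pow(Add(Add(Rational(-258020, 29), Rational(1325, 26)), Rational(145, 508)), Rational(1, 2)) = Pow(Add(Rational(-6670095, 754), Rational(145, 508)), Rational(1, 2)) = Pow(Rational(-1694149465, 191516), Rational(1, 2)) = Mul(Rational(1, 95758), I, Pow(81114182234735, Rational(1, 2)))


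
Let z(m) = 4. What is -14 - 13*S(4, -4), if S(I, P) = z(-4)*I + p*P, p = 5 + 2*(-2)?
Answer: -170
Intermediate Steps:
p = 1 (p = 5 - 4 = 1)
S(I, P) = P + 4*I (S(I, P) = 4*I + 1*P = 4*I + P = P + 4*I)
-14 - 13*S(4, -4) = -14 - 13*(-4 + 4*4) = -14 - 13*(-4 + 16) = -14 - 13*12 = -14 - 156 = -170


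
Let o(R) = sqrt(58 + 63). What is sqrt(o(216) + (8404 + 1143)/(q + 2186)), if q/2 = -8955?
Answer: sqrt(642392227)/7862 ≈ 3.2238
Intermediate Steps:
q = -17910 (q = 2*(-8955) = -17910)
o(R) = 11 (o(R) = sqrt(121) = 11)
sqrt(o(216) + (8404 + 1143)/(q + 2186)) = sqrt(11 + (8404 + 1143)/(-17910 + 2186)) = sqrt(11 + 9547/(-15724)) = sqrt(11 + 9547*(-1/15724)) = sqrt(11 - 9547/15724) = sqrt(163417/15724) = sqrt(642392227)/7862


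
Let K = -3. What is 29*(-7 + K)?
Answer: -290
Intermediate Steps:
29*(-7 + K) = 29*(-7 - 3) = 29*(-10) = -290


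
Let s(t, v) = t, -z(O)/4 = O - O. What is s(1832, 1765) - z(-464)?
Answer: 1832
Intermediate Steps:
z(O) = 0 (z(O) = -4*(O - O) = -4*0 = 0)
s(1832, 1765) - z(-464) = 1832 - 1*0 = 1832 + 0 = 1832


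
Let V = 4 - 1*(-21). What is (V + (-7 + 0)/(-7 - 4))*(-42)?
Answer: -11844/11 ≈ -1076.7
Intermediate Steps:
V = 25 (V = 4 + 21 = 25)
(V + (-7 + 0)/(-7 - 4))*(-42) = (25 + (-7 + 0)/(-7 - 4))*(-42) = (25 - 7/(-11))*(-42) = (25 - 7*(-1/11))*(-42) = (25 + 7/11)*(-42) = (282/11)*(-42) = -11844/11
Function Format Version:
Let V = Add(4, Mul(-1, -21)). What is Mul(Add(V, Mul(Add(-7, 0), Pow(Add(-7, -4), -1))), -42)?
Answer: Rational(-11844, 11) ≈ -1076.7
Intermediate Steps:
V = 25 (V = Add(4, 21) = 25)
Mul(Add(V, Mul(Add(-7, 0), Pow(Add(-7, -4), -1))), -42) = Mul(Add(25, Mul(Add(-7, 0), Pow(Add(-7, -4), -1))), -42) = Mul(Add(25, Mul(-7, Pow(-11, -1))), -42) = Mul(Add(25, Mul(-7, Rational(-1, 11))), -42) = Mul(Add(25, Rational(7, 11)), -42) = Mul(Rational(282, 11), -42) = Rational(-11844, 11)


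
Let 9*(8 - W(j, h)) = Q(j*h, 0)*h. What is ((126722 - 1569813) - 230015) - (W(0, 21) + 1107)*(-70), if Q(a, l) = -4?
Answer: -4783208/3 ≈ -1.5944e+6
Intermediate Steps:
W(j, h) = 8 + 4*h/9 (W(j, h) = 8 - (-4)*h/9 = 8 + 4*h/9)
((126722 - 1569813) - 230015) - (W(0, 21) + 1107)*(-70) = ((126722 - 1569813) - 230015) - ((8 + (4/9)*21) + 1107)*(-70) = (-1443091 - 230015) - ((8 + 28/3) + 1107)*(-70) = -1673106 - (52/3 + 1107)*(-70) = -1673106 - 3373*(-70)/3 = -1673106 - 1*(-236110/3) = -1673106 + 236110/3 = -4783208/3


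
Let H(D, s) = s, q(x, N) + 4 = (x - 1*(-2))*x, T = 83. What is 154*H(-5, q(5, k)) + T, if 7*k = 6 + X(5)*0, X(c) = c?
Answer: 4857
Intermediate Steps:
k = 6/7 (k = (6 + 5*0)/7 = (6 + 0)/7 = (⅐)*6 = 6/7 ≈ 0.85714)
q(x, N) = -4 + x*(2 + x) (q(x, N) = -4 + (x - 1*(-2))*x = -4 + (x + 2)*x = -4 + (2 + x)*x = -4 + x*(2 + x))
154*H(-5, q(5, k)) + T = 154*(-4 + 5² + 2*5) + 83 = 154*(-4 + 25 + 10) + 83 = 154*31 + 83 = 4774 + 83 = 4857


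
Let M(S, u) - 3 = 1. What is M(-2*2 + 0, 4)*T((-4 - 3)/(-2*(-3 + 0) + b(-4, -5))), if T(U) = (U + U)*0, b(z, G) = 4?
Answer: 0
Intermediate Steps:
M(S, u) = 4 (M(S, u) = 3 + 1 = 4)
T(U) = 0 (T(U) = (2*U)*0 = 0)
M(-2*2 + 0, 4)*T((-4 - 3)/(-2*(-3 + 0) + b(-4, -5))) = 4*0 = 0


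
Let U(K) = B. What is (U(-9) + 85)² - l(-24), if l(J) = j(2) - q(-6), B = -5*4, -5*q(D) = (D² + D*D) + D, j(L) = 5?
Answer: 21034/5 ≈ 4206.8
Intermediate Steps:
q(D) = -2*D²/5 - D/5 (q(D) = -((D² + D*D) + D)/5 = -((D² + D²) + D)/5 = -(2*D² + D)/5 = -(D + 2*D²)/5 = -2*D²/5 - D/5)
B = -20
U(K) = -20
l(J) = 91/5 (l(J) = 5 - (-1)*(-6)*(1 + 2*(-6))/5 = 5 - (-1)*(-6)*(1 - 12)/5 = 5 - (-1)*(-6)*(-11)/5 = 5 - 1*(-66/5) = 5 + 66/5 = 91/5)
(U(-9) + 85)² - l(-24) = (-20 + 85)² - 1*91/5 = 65² - 91/5 = 4225 - 91/5 = 21034/5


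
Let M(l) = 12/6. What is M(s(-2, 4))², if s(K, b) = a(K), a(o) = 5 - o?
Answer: 4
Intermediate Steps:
s(K, b) = 5 - K
M(l) = 2 (M(l) = 12*(⅙) = 2)
M(s(-2, 4))² = 2² = 4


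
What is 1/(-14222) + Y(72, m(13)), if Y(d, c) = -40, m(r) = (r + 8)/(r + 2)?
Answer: -568881/14222 ≈ -40.000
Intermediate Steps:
m(r) = (8 + r)/(2 + r)
1/(-14222) + Y(72, m(13)) = 1/(-14222) - 40 = -1/14222 - 40 = -568881/14222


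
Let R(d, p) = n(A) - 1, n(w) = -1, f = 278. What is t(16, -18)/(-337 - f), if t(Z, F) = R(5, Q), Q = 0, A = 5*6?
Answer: 2/615 ≈ 0.0032520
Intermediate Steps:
A = 30
R(d, p) = -2 (R(d, p) = -1 - 1 = -2)
t(Z, F) = -2
t(16, -18)/(-337 - f) = -2/(-337 - 1*278) = -2/(-337 - 278) = -2/(-615) = -2*(-1/615) = 2/615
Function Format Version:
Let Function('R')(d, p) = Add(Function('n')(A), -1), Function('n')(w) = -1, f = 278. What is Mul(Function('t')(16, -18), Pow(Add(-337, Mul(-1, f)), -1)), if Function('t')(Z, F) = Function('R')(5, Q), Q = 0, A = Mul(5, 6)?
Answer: Rational(2, 615) ≈ 0.0032520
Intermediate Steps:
A = 30
Function('R')(d, p) = -2 (Function('R')(d, p) = Add(-1, -1) = -2)
Function('t')(Z, F) = -2
Mul(Function('t')(16, -18), Pow(Add(-337, Mul(-1, f)), -1)) = Mul(-2, Pow(Add(-337, Mul(-1, 278)), -1)) = Mul(-2, Pow(Add(-337, -278), -1)) = Mul(-2, Pow(-615, -1)) = Mul(-2, Rational(-1, 615)) = Rational(2, 615)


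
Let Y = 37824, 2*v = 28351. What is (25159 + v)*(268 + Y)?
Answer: 1498329774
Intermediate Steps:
v = 28351/2 (v = (½)*28351 = 28351/2 ≈ 14176.)
(25159 + v)*(268 + Y) = (25159 + 28351/2)*(268 + 37824) = (78669/2)*38092 = 1498329774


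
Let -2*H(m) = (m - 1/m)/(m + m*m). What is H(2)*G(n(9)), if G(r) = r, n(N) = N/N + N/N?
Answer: -¼ ≈ -0.25000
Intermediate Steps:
n(N) = 2 (n(N) = 1 + 1 = 2)
H(m) = -(m - 1/m)/(2*(m + m²)) (H(m) = -(m - 1/m)/(2*(m + m*m)) = -(m - 1/m)/(2*(m + m²)))
H(2)*G(n(9)) = ((½)*(1 - 1*2)/2²)*2 = ((½)*(¼)*(1 - 2))*2 = ((½)*(¼)*(-1))*2 = -⅛*2 = -¼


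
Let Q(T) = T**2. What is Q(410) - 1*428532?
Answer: -260432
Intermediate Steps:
Q(410) - 1*428532 = 410**2 - 1*428532 = 168100 - 428532 = -260432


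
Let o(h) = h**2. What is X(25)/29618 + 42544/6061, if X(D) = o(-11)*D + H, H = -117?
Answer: 638846790/89757349 ≈ 7.1175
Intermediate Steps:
X(D) = -117 + 121*D (X(D) = (-11)**2*D - 117 = 121*D - 117 = -117 + 121*D)
X(25)/29618 + 42544/6061 = (-117 + 121*25)/29618 + 42544/6061 = (-117 + 3025)*(1/29618) + 42544*(1/6061) = 2908*(1/29618) + 42544/6061 = 1454/14809 + 42544/6061 = 638846790/89757349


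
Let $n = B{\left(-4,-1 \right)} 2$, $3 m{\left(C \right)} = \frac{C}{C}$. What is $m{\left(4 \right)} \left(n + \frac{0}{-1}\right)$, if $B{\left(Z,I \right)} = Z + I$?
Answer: $- \frac{10}{3} \approx -3.3333$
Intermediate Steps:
$B{\left(Z,I \right)} = I + Z$
$m{\left(C \right)} = \frac{1}{3}$ ($m{\left(C \right)} = \frac{C \frac{1}{C}}{3} = \frac{1}{3} \cdot 1 = \frac{1}{3}$)
$n = -10$ ($n = \left(-1 - 4\right) 2 = \left(-5\right) 2 = -10$)
$m{\left(4 \right)} \left(n + \frac{0}{-1}\right) = \frac{-10 + \frac{0}{-1}}{3} = \frac{-10 + 0 \left(-1\right)}{3} = \frac{-10 + 0}{3} = \frac{1}{3} \left(-10\right) = - \frac{10}{3}$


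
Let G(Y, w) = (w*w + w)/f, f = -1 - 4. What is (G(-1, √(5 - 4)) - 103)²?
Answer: 267289/25 ≈ 10692.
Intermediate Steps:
f = -5
G(Y, w) = -w/5 - w²/5 (G(Y, w) = (w*w + w)/(-5) = (w² + w)*(-⅕) = (w + w²)*(-⅕) = -w/5 - w²/5)
(G(-1, √(5 - 4)) - 103)² = (-√(5 - 4)*(1 + √(5 - 4))/5 - 103)² = (-√1*(1 + √1)/5 - 103)² = (-⅕*1*(1 + 1) - 103)² = (-⅕*1*2 - 103)² = (-⅖ - 103)² = (-517/5)² = 267289/25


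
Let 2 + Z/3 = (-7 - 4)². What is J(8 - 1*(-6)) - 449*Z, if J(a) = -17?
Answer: -160310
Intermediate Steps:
Z = 357 (Z = -6 + 3*(-7 - 4)² = -6 + 3*(-11)² = -6 + 3*121 = -6 + 363 = 357)
J(8 - 1*(-6)) - 449*Z = -17 - 449*357 = -17 - 160293 = -160310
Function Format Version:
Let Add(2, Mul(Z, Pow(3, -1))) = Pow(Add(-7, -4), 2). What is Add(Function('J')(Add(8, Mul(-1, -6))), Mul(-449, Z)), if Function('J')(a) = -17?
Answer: -160310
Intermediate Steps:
Z = 357 (Z = Add(-6, Mul(3, Pow(Add(-7, -4), 2))) = Add(-6, Mul(3, Pow(-11, 2))) = Add(-6, Mul(3, 121)) = Add(-6, 363) = 357)
Add(Function('J')(Add(8, Mul(-1, -6))), Mul(-449, Z)) = Add(-17, Mul(-449, 357)) = Add(-17, -160293) = -160310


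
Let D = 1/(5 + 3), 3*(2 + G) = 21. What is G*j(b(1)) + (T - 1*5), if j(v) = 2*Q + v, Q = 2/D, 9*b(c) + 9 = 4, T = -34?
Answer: 1064/9 ≈ 118.22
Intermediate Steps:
G = 5 (G = -2 + (⅓)*21 = -2 + 7 = 5)
D = ⅛ (D = 1/8 = ⅛ ≈ 0.12500)
b(c) = -5/9 (b(c) = -1 + (⅑)*4 = -1 + 4/9 = -5/9)
Q = 16 (Q = 2/(⅛) = 2*8 = 16)
j(v) = 32 + v (j(v) = 2*16 + v = 32 + v)
G*j(b(1)) + (T - 1*5) = 5*(32 - 5/9) + (-34 - 1*5) = 5*(283/9) + (-34 - 5) = 1415/9 - 39 = 1064/9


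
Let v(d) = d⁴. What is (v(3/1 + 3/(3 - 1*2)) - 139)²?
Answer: 1338649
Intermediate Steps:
(v(3/1 + 3/(3 - 1*2)) - 139)² = ((3/1 + 3/(3 - 1*2))⁴ - 139)² = ((3*1 + 3/(3 - 2))⁴ - 139)² = ((3 + 3/1)⁴ - 139)² = ((3 + 3*1)⁴ - 139)² = ((3 + 3)⁴ - 139)² = (6⁴ - 139)² = (1296 - 139)² = 1157² = 1338649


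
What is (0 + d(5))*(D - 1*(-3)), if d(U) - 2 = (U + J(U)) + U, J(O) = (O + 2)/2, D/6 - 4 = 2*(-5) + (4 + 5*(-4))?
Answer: -3999/2 ≈ -1999.5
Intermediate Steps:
D = -132 (D = 24 + 6*(2*(-5) + (4 + 5*(-4))) = 24 + 6*(-10 + (4 - 20)) = 24 + 6*(-10 - 16) = 24 + 6*(-26) = 24 - 156 = -132)
J(O) = 1 + O/2 (J(O) = (2 + O)*(1/2) = 1 + O/2)
d(U) = 3 + 5*U/2 (d(U) = 2 + ((U + (1 + U/2)) + U) = 2 + ((1 + 3*U/2) + U) = 2 + (1 + 5*U/2) = 3 + 5*U/2)
(0 + d(5))*(D - 1*(-3)) = (0 + (3 + (5/2)*5))*(-132 - 1*(-3)) = (0 + (3 + 25/2))*(-132 + 3) = (0 + 31/2)*(-129) = (31/2)*(-129) = -3999/2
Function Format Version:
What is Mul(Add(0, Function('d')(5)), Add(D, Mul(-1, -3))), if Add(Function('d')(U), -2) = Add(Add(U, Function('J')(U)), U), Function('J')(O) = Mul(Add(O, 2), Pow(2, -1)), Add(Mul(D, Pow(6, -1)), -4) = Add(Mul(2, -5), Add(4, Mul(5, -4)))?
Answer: Rational(-3999, 2) ≈ -1999.5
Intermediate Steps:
D = -132 (D = Add(24, Mul(6, Add(Mul(2, -5), Add(4, Mul(5, -4))))) = Add(24, Mul(6, Add(-10, Add(4, -20)))) = Add(24, Mul(6, Add(-10, -16))) = Add(24, Mul(6, -26)) = Add(24, -156) = -132)
Function('J')(O) = Add(1, Mul(Rational(1, 2), O)) (Function('J')(O) = Mul(Add(2, O), Rational(1, 2)) = Add(1, Mul(Rational(1, 2), O)))
Function('d')(U) = Add(3, Mul(Rational(5, 2), U)) (Function('d')(U) = Add(2, Add(Add(U, Add(1, Mul(Rational(1, 2), U))), U)) = Add(2, Add(Add(1, Mul(Rational(3, 2), U)), U)) = Add(2, Add(1, Mul(Rational(5, 2), U))) = Add(3, Mul(Rational(5, 2), U)))
Mul(Add(0, Function('d')(5)), Add(D, Mul(-1, -3))) = Mul(Add(0, Add(3, Mul(Rational(5, 2), 5))), Add(-132, Mul(-1, -3))) = Mul(Add(0, Add(3, Rational(25, 2))), Add(-132, 3)) = Mul(Add(0, Rational(31, 2)), -129) = Mul(Rational(31, 2), -129) = Rational(-3999, 2)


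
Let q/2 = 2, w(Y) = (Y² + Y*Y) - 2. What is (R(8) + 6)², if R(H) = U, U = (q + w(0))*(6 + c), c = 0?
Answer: 324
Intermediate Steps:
w(Y) = -2 + 2*Y² (w(Y) = (Y² + Y²) - 2 = 2*Y² - 2 = -2 + 2*Y²)
q = 4 (q = 2*2 = 4)
U = 12 (U = (4 + (-2 + 2*0²))*(6 + 0) = (4 + (-2 + 2*0))*6 = (4 + (-2 + 0))*6 = (4 - 2)*6 = 2*6 = 12)
R(H) = 12
(R(8) + 6)² = (12 + 6)² = 18² = 324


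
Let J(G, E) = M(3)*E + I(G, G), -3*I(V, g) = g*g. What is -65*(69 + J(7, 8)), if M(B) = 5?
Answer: -18070/3 ≈ -6023.3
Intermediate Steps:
I(V, g) = -g**2/3 (I(V, g) = -g*g/3 = -g**2/3)
J(G, E) = 5*E - G**2/3
-65*(69 + J(7, 8)) = -65*(69 + (5*8 - 1/3*7**2)) = -65*(69 + (40 - 1/3*49)) = -65*(69 + (40 - 49/3)) = -65*(69 + 71/3) = -65*278/3 = -18070/3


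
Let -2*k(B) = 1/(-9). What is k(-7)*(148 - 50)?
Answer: 49/9 ≈ 5.4444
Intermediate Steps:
k(B) = 1/18 (k(B) = -½/(-9) = -½*(-⅑) = 1/18)
k(-7)*(148 - 50) = (148 - 50)/18 = (1/18)*98 = 49/9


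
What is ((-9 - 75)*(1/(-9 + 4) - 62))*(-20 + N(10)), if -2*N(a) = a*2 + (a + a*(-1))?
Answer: -156744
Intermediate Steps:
N(a) = -a (N(a) = -(a*2 + (a + a*(-1)))/2 = -(2*a + (a - a))/2 = -(2*a + 0)/2 = -a)
((-9 - 75)*(1/(-9 + 4) - 62))*(-20 + N(10)) = ((-9 - 75)*(1/(-9 + 4) - 62))*(-20 - 1*10) = (-84*(1/(-5) - 62))*(-20 - 10) = -84*(-⅕ - 62)*(-30) = -84*(-311/5)*(-30) = (26124/5)*(-30) = -156744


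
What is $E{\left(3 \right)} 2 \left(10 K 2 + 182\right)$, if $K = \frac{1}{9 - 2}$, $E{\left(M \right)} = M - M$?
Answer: $0$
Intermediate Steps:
$E{\left(M \right)} = 0$
$K = \frac{1}{7} \approx 0.14286$
$E{\left(3 \right)} 2 \left(10 K 2 + 182\right) = 0 \cdot 2 \left(10 \cdot \frac{1}{7} \cdot 2 + 182\right) = 0 \left(\frac{10}{7} \cdot 2 + 182\right) = 0 \left(\frac{20}{7} + 182\right) = 0 \cdot \frac{1294}{7} = 0$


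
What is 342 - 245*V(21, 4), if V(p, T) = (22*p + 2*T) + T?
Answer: -115788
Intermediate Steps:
V(p, T) = 3*T + 22*p (V(p, T) = (2*T + 22*p) + T = 3*T + 22*p)
342 - 245*V(21, 4) = 342 - 245*(3*4 + 22*21) = 342 - 245*(12 + 462) = 342 - 245*474 = 342 - 116130 = -115788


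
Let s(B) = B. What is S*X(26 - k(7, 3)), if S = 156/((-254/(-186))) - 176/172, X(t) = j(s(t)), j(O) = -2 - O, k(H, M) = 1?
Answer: -16692912/5461 ≈ -3056.8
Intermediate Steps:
X(t) = -2 - t
S = 618256/5461 (S = 156/((-254*(-1/186))) - 176*1/172 = 156/(127/93) - 44/43 = 156*(93/127) - 44/43 = 14508/127 - 44/43 = 618256/5461 ≈ 113.21)
S*X(26 - k(7, 3)) = 618256*(-2 - (26 - 1*1))/5461 = 618256*(-2 - (26 - 1))/5461 = 618256*(-2 - 1*25)/5461 = 618256*(-2 - 25)/5461 = (618256/5461)*(-27) = -16692912/5461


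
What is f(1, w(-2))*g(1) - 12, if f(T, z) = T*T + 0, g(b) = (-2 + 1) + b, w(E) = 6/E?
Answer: -12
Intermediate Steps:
g(b) = -1 + b
f(T, z) = T**2 (f(T, z) = T**2 + 0 = T**2)
f(1, w(-2))*g(1) - 12 = 1**2*(-1 + 1) - 12 = 1*0 - 12 = 0 - 12 = -12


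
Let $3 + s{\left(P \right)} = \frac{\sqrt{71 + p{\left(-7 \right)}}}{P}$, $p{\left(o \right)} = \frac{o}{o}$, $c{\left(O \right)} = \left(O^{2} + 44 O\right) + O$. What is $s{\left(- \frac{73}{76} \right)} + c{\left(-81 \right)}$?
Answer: $2913 - \frac{456 \sqrt{2}}{73} \approx 2904.2$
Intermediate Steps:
$c{\left(O \right)} = O^{2} + 45 O$
$p{\left(o \right)} = 1$
$s{\left(P \right)} = -3 + \frac{6 \sqrt{2}}{P}$ ($s{\left(P \right)} = -3 + \frac{\sqrt{71 + 1}}{P} = -3 + \frac{\sqrt{72}}{P} = -3 + \frac{6 \sqrt{2}}{P}$)
$s{\left(- \frac{73}{76} \right)} + c{\left(-81 \right)} = \left(-3 + \frac{6 \sqrt{2}}{\left(-73\right) \frac{1}{76}}\right) - 81 \left(45 - 81\right) = \left(-3 + \frac{6 \sqrt{2}}{\left(-73\right) \frac{1}{76}}\right) - -2916 = \left(-3 + \frac{6 \sqrt{2}}{- \frac{73}{76}}\right) + 2916 = \left(-3 + 6 \sqrt{2} \left(- \frac{76}{73}\right)\right) + 2916 = \left(-3 - \frac{456 \sqrt{2}}{73}\right) + 2916 = 2913 - \frac{456 \sqrt{2}}{73}$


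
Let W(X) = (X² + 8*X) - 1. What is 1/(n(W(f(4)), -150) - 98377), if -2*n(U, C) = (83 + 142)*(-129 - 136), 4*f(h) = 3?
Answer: -2/137129 ≈ -1.4585e-5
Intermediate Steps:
f(h) = ¾ (f(h) = (¼)*3 = ¾)
W(X) = -1 + X² + 8*X
n(U, C) = 59625/2 (n(U, C) = -(83 + 142)*(-129 - 136)/2 = -225*(-265)/2 = -½*(-59625) = 59625/2)
1/(n(W(f(4)), -150) - 98377) = 1/(59625/2 - 98377) = 1/(-137129/2) = -2/137129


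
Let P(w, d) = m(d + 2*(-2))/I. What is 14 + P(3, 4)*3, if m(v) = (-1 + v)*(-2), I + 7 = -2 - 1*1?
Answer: 67/5 ≈ 13.400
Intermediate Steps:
I = -10 (I = -7 + (-2 - 1*1) = -7 + (-2 - 1) = -7 - 3 = -10)
m(v) = 2 - 2*v
P(w, d) = -1 + d/5 (P(w, d) = (2 - 2*(d + 2*(-2)))/(-10) = (2 - 2*(d - 4))*(-1/10) = (2 - 2*(-4 + d))*(-1/10) = (2 + (8 - 2*d))*(-1/10) = (10 - 2*d)*(-1/10) = -1 + d/5)
14 + P(3, 4)*3 = 14 + (-1 + (1/5)*4)*3 = 14 + (-1 + 4/5)*3 = 14 - 1/5*3 = 14 - 3/5 = 67/5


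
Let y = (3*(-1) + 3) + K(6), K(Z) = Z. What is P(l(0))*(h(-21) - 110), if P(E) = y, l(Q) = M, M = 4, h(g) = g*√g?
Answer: -660 - 126*I*√21 ≈ -660.0 - 577.4*I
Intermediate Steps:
y = 6 (y = (3*(-1) + 3) + 6 = (-3 + 3) + 6 = 0 + 6 = 6)
h(g) = g^(3/2)
l(Q) = 4
P(E) = 6
P(l(0))*(h(-21) - 110) = 6*((-21)^(3/2) - 110) = 6*(-21*I*√21 - 110) = 6*(-110 - 21*I*√21) = -660 - 126*I*√21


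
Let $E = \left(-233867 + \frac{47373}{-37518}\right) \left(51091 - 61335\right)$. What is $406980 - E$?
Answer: $- \frac{1152158300862}{481} \approx -2.3953 \cdot 10^{9}$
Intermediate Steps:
$E = \frac{1152354058242}{481}$ ($E = \left(-233867 + 47373 \left(- \frac{1}{37518}\right)\right) \left(-10244\right) = \left(-233867 - \frac{15791}{12506}\right) \left(-10244\right) = \left(- \frac{2924756493}{12506}\right) \left(-10244\right) = \frac{1152354058242}{481} \approx 2.3957 \cdot 10^{9}$)
$406980 - E = 406980 - \frac{1152354058242}{481} = - \frac{1152158300862}{481}$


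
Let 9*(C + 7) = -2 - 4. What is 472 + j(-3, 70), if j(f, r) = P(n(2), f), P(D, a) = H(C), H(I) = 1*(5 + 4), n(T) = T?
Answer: 481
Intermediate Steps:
C = -23/3 (C = -7 + (-2 - 4)/9 = -7 + (⅑)*(-6) = -7 - ⅔ = -23/3 ≈ -7.6667)
H(I) = 9 (H(I) = 1*9 = 9)
P(D, a) = 9
j(f, r) = 9
472 + j(-3, 70) = 472 + 9 = 481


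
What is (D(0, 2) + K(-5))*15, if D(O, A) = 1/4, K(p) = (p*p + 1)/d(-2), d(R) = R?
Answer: -765/4 ≈ -191.25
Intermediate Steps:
K(p) = -1/2 - p**2/2 (K(p) = (p*p + 1)/(-2) = (p**2 + 1)*(-1/2) = (1 + p**2)*(-1/2) = -1/2 - p**2/2)
D(O, A) = 1/4
(D(0, 2) + K(-5))*15 = (1/4 + (-1/2 - 1/2*(-5)**2))*15 = (1/4 + (-1/2 - 1/2*25))*15 = (1/4 + (-1/2 - 25/2))*15 = (1/4 - 13)*15 = -51/4*15 = -765/4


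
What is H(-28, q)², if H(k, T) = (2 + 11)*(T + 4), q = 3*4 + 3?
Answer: 61009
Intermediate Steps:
q = 15 (q = 12 + 3 = 15)
H(k, T) = 52 + 13*T (H(k, T) = 13*(4 + T) = 52 + 13*T)
H(-28, q)² = (52 + 13*15)² = (52 + 195)² = 247² = 61009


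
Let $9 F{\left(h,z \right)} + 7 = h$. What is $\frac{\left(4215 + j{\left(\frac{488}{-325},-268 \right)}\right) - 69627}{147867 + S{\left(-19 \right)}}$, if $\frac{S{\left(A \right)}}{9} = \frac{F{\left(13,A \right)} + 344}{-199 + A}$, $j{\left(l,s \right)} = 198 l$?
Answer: $- \frac{193979343}{436473700} \approx -0.44442$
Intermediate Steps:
$F{\left(h,z \right)} = - \frac{7}{9} + \frac{h}{9}$
$S{\left(A \right)} = \frac{3102}{-199 + A}$ ($S{\left(A \right)} = 9 \frac{\left(- \frac{7}{9} + \frac{1}{9} \cdot 13\right) + 344}{-199 + A} = 9 \frac{\left(- \frac{7}{9} + \frac{13}{9}\right) + 344}{-199 + A} = 9 \frac{\frac{2}{3} + 344}{-199 + A} = 9 \frac{1034}{3 \left(-199 + A\right)} = \frac{3102}{-199 + A}$)
$\frac{\left(4215 + j{\left(\frac{488}{-325},-268 \right)}\right) - 69627}{147867 + S{\left(-19 \right)}} = \frac{\left(4215 + 198 \frac{488}{-325}\right) - 69627}{147867 + \frac{3102}{-199 - 19}} = \frac{\left(4215 + 198 \cdot 488 \left(- \frac{1}{325}\right)\right) - 69627}{147867 + \frac{3102}{-218}} = \frac{\left(4215 + 198 \left(- \frac{488}{325}\right)\right) - 69627}{147867 + 3102 \left(- \frac{1}{218}\right)} = \frac{\left(4215 - \frac{96624}{325}\right) - 69627}{147867 - \frac{1551}{109}} = \frac{\frac{1273251}{325} - 69627}{\frac{16115952}{109}} = \left(- \frac{21355524}{325}\right) \frac{109}{16115952} = - \frac{193979343}{436473700}$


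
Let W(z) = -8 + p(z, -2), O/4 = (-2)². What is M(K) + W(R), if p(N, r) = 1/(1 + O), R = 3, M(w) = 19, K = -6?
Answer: 188/17 ≈ 11.059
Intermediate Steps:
O = 16 (O = 4*(-2)² = 4*4 = 16)
p(N, r) = 1/17 (p(N, r) = 1/(1 + 16) = 1/17)
W(z) = -135/17 (W(z) = -8 + 1/17 = -135/17)
M(K) + W(R) = 19 - 135/17 = 188/17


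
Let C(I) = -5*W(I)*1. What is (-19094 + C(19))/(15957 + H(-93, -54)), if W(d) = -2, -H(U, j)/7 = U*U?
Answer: 9542/22293 ≈ 0.42803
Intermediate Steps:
H(U, j) = -7*U² (H(U, j) = -7*U*U = -7*U²)
C(I) = 10 (C(I) = -5*(-2)*1 = 10*1 = 10)
(-19094 + C(19))/(15957 + H(-93, -54)) = (-19094 + 10)/(15957 - 7*(-93)²) = -19084/(15957 - 7*8649) = -19084/(15957 - 60543) = -19084/(-44586) = -19084*(-1/44586) = 9542/22293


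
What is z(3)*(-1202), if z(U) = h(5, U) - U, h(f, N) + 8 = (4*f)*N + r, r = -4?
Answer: -54090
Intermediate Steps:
h(f, N) = -12 + 4*N*f (h(f, N) = -8 + ((4*f)*N - 4) = -8 + (4*N*f - 4) = -8 + (-4 + 4*N*f) = -12 + 4*N*f)
z(U) = -12 + 19*U (z(U) = (-12 + 4*U*5) - U = (-12 + 20*U) - U = -12 + 19*U)
z(3)*(-1202) = (-12 + 19*3)*(-1202) = (-12 + 57)*(-1202) = 45*(-1202) = -54090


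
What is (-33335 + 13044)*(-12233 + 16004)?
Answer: -76517361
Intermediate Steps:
(-33335 + 13044)*(-12233 + 16004) = -20291*3771 = -76517361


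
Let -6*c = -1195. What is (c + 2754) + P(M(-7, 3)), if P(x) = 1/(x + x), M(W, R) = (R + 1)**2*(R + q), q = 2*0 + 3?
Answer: 189003/64 ≈ 2953.2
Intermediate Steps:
c = 1195/6 (c = -1/6*(-1195) = 1195/6 ≈ 199.17)
q = 3 (q = 0 + 3 = 3)
M(W, R) = (1 + R)**2*(3 + R) (M(W, R) = (R + 1)**2*(R + 3) = (1 + R)**2*(3 + R))
P(x) = 1/(2*x)
(c + 2754) + P(M(-7, 3)) = (1195/6 + 2754) + 1/(2*(((1 + 3)**2*(3 + 3)))) = 17719/6 + 1/(2*((4**2*6))) = 17719/6 + 1/(2*((16*6))) = 17719/6 + (1/2)/96 = 17719/6 + (1/2)*(1/96) = 17719/6 + 1/192 = 189003/64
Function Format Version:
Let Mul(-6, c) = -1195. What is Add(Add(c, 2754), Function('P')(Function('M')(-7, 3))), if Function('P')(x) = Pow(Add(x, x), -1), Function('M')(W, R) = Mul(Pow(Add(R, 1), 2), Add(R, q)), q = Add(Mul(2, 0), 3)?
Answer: Rational(189003, 64) ≈ 2953.2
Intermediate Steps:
c = Rational(1195, 6) (c = Mul(Rational(-1, 6), -1195) = Rational(1195, 6) ≈ 199.17)
q = 3 (q = Add(0, 3) = 3)
Function('M')(W, R) = Mul(Pow(Add(1, R), 2), Add(3, R)) (Function('M')(W, R) = Mul(Pow(Add(R, 1), 2), Add(R, 3)) = Mul(Pow(Add(1, R), 2), Add(3, R)))
Function('P')(x) = Mul(Rational(1, 2), Pow(x, -1)) (Function('P')(x) = Pow(Mul(2, x), -1) = Mul(Rational(1, 2), Pow(x, -1)))
Add(Add(c, 2754), Function('P')(Function('M')(-7, 3))) = Add(Add(Rational(1195, 6), 2754), Mul(Rational(1, 2), Pow(Mul(Pow(Add(1, 3), 2), Add(3, 3)), -1))) = Add(Rational(17719, 6), Mul(Rational(1, 2), Pow(Mul(Pow(4, 2), 6), -1))) = Add(Rational(17719, 6), Mul(Rational(1, 2), Pow(Mul(16, 6), -1))) = Add(Rational(17719, 6), Mul(Rational(1, 2), Pow(96, -1))) = Add(Rational(17719, 6), Mul(Rational(1, 2), Rational(1, 96))) = Add(Rational(17719, 6), Rational(1, 192)) = Rational(189003, 64)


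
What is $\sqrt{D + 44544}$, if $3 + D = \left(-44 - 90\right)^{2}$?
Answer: $\sqrt{62497} \approx 249.99$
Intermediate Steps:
$D = 17953$ ($D = -3 + \left(-44 - 90\right)^{2} = -3 + \left(-134\right)^{2} = -3 + 17956 = 17953$)
$\sqrt{D + 44544} = \sqrt{17953 + 44544} = \sqrt{62497}$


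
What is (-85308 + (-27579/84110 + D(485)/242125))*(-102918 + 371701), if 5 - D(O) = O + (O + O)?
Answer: -22104658311753913/964030 ≈ -2.2929e+10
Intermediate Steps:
D(O) = 5 - 3*O (D(O) = 5 - (O + (O + O)) = 5 - (O + 2*O) = 5 - 3*O)
(-85308 + (-27579/84110 + D(485)/242125))*(-102918 + 371701) = (-85308 + (-27579/84110 + (5 - 3*485)/242125))*(-102918 + 371701) = (-85308 + (-27579*1/84110 + (5 - 1455)*(1/242125)))*268783 = (-85308 + (-27579/84110 - 1450*1/242125))*268783 = (-85308 + (-27579/84110 - 58/9685))*268783 = (-85308 - 321871/964030)*268783 = -82239793111/964030*268783 = -22104658311753913/964030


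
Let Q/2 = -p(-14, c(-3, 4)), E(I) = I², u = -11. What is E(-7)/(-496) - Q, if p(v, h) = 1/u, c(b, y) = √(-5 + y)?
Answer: -1531/5456 ≈ -0.28061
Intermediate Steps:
p(v, h) = -1/11 (p(v, h) = 1/(-11) = -1/11)
Q = 2/11 (Q = 2*(-1*(-1/11)) = 2*(1/11) = 2/11 ≈ 0.18182)
E(-7)/(-496) - Q = (-7)²/(-496) - 1*2/11 = 49*(-1/496) - 2/11 = -49/496 - 2/11 = -1531/5456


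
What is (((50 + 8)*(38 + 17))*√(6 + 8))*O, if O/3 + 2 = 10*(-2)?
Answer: -210540*√14 ≈ -7.8777e+5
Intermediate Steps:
O = -66 (O = -6 + 3*(10*(-2)) = -6 + 3*(-20) = -6 - 60 = -66)
(((50 + 8)*(38 + 17))*√(6 + 8))*O = (((50 + 8)*(38 + 17))*√(6 + 8))*(-66) = ((58*55)*√14)*(-66) = (3190*√14)*(-66) = -210540*√14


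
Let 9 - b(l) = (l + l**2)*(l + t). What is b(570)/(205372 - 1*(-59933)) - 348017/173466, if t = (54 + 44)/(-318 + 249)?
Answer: -10731063478517/15340465710 ≈ -699.53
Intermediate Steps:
t = -98/69 (t = 98/(-69) = 98*(-1/69) = -98/69 ≈ -1.4203)
b(l) = 9 - (-98/69 + l)*(l + l**2) (b(l) = 9 - (l + l**2)*(l - 98/69) = 9 - (l + l**2)*(-98/69 + l) = 9 - (-98/69 + l)*(l + l**2))
b(570)/(205372 - 1*(-59933)) - 348017/173466 = (9 - 1*570**3 + (29/69)*570**2 + (98/69)*570)/(205372 - 1*(-59933)) - 348017/173466 = (9 - 1*185193000 + (29/69)*324900 + 18620/23)/(205372 + 59933) - 348017*1/173466 = (9 - 185193000 + 3140700/23 + 18620/23)/265305 - 348017/173466 = -4256279473/23*1/265305 - 348017/173466 = -4256279473/6102015 - 348017/173466 = -10731063478517/15340465710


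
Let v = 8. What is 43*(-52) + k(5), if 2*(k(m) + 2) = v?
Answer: -2234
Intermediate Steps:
k(m) = 2 (k(m) = -2 + (½)*8 = -2 + 4 = 2)
43*(-52) + k(5) = 43*(-52) + 2 = -2236 + 2 = -2234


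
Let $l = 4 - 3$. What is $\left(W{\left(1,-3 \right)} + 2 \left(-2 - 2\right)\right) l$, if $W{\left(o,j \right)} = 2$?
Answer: $-6$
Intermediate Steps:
$l = 1$
$\left(W{\left(1,-3 \right)} + 2 \left(-2 - 2\right)\right) l = \left(2 + 2 \left(-2 - 2\right)\right) 1 = \left(2 + 2 \left(-4\right)\right) 1 = \left(2 - 8\right) 1 = \left(-6\right) 1 = -6$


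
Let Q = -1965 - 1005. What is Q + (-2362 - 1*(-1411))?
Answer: -3921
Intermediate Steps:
Q = -2970
Q + (-2362 - 1*(-1411)) = -2970 + (-2362 - 1*(-1411)) = -2970 + (-2362 + 1411) = -2970 - 951 = -3921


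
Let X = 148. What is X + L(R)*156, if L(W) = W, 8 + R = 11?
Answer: 616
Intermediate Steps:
R = 3 (R = -8 + 11 = 3)
X + L(R)*156 = 148 + 3*156 = 148 + 468 = 616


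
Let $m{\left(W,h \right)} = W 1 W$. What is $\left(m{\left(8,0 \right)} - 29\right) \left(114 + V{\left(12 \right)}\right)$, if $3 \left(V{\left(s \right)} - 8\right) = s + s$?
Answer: $4550$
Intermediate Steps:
$V{\left(s \right)} = 8 + \frac{2 s}{3}$ ($V{\left(s \right)} = 8 + \frac{s + s}{3} = 8 + \frac{2 s}{3}$)
$m{\left(W,h \right)} = W^{2}$ ($m{\left(W,h \right)} = W W = W^{2}$)
$\left(m{\left(8,0 \right)} - 29\right) \left(114 + V{\left(12 \right)}\right) = \left(8^{2} - 29\right) \left(114 + \left(8 + \frac{2}{3} \cdot 12\right)\right) = \left(64 - 29\right) \left(114 + \left(8 + 8\right)\right) = 35 \left(114 + 16\right) = 35 \cdot 130 = 4550$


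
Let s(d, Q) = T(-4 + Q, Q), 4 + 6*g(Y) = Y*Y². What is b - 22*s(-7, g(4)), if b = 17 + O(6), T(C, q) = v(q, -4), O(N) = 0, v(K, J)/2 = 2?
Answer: -71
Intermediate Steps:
v(K, J) = 4 (v(K, J) = 2*2 = 4)
g(Y) = -⅔ + Y³/6 (g(Y) = -⅔ + (Y*Y²)/6 = -⅔ + Y³/6)
T(C, q) = 4
s(d, Q) = 4
b = 17 (b = 17 + 0 = 17)
b - 22*s(-7, g(4)) = 17 - 22*4 = 17 - 88 = -71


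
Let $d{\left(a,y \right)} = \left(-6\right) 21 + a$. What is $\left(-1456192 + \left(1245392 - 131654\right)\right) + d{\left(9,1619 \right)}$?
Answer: $-342571$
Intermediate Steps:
$d{\left(a,y \right)} = -126 + a$
$\left(-1456192 + \left(1245392 - 131654\right)\right) + d{\left(9,1619 \right)} = \left(-1456192 + \left(1245392 - 131654\right)\right) + \left(-126 + 9\right) = \left(-1456192 + \left(1245392 - 131654\right)\right) - 117 = \left(-1456192 + 1113738\right) - 117 = -342454 - 117 = -342571$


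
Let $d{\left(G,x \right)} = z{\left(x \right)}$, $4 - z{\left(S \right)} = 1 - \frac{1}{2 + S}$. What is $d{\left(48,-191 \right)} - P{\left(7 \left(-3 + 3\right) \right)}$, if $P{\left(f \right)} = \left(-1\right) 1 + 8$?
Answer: $- \frac{757}{189} \approx -4.0053$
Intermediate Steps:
$P{\left(f \right)} = 7$ ($P{\left(f \right)} = -1 + 8 = 7$)
$z{\left(S \right)} = 3 + \frac{1}{2 + S}$ ($z{\left(S \right)} = 4 - \left(1 - \frac{1}{2 + S}\right) = 3 + \frac{1}{2 + S}$)
$d{\left(G,x \right)} = \frac{7 + 3 x}{2 + x}$
$d{\left(48,-191 \right)} - P{\left(7 \left(-3 + 3\right) \right)} = \frac{7 + 3 \left(-191\right)}{2 - 191} - 7 = \frac{7 - 573}{-189} - 7 = \left(- \frac{1}{189}\right) \left(-566\right) - 7 = \frac{566}{189} - 7 = - \frac{757}{189}$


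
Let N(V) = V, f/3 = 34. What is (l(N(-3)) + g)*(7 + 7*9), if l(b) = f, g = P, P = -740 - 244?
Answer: -61740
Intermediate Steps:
f = 102 (f = 3*34 = 102)
P = -984
g = -984
l(b) = 102
(l(N(-3)) + g)*(7 + 7*9) = (102 - 984)*(7 + 7*9) = -882*(7 + 63) = -882*70 = -61740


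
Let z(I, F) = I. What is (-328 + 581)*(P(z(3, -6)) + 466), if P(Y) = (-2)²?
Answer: 118910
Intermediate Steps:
P(Y) = 4
(-328 + 581)*(P(z(3, -6)) + 466) = (-328 + 581)*(4 + 466) = 253*470 = 118910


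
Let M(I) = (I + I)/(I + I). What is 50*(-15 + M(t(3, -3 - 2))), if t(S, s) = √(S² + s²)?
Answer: -700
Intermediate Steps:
M(I) = 1 (M(I) = (2*I)/((2*I)) = (2*I)*(1/(2*I)) = 1)
50*(-15 + M(t(3, -3 - 2))) = 50*(-15 + 1) = 50*(-14) = -700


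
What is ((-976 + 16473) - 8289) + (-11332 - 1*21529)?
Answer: -25653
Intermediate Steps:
((-976 + 16473) - 8289) + (-11332 - 1*21529) = (15497 - 8289) + (-11332 - 21529) = 7208 - 32861 = -25653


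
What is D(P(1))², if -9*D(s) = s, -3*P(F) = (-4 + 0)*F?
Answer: 16/729 ≈ 0.021948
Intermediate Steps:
P(F) = 4*F/3 (P(F) = -(-4 + 0)*F/3 = -(-4)*F/3 = 4*F/3)
D(s) = -s/9
D(P(1))² = (-4/27)² = 16/729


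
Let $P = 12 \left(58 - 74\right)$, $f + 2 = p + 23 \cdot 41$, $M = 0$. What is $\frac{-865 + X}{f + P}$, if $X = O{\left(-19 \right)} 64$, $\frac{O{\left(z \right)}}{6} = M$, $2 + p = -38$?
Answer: $- \frac{865}{709} \approx -1.22$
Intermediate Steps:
$p = -40$ ($p = -2 - 38 = -40$)
$O{\left(z \right)} = 0$ ($O{\left(z \right)} = 6 \cdot 0 = 0$)
$f = 901$ ($f = -2 + \left(-40 + 23 \cdot 41\right) = -2 + \left(-40 + 943\right) = -2 + 903 = 901$)
$P = -192$ ($P = 12 \left(-16\right) = -192$)
$X = 0$ ($X = 0 \cdot 64 = 0$)
$\frac{-865 + X}{f + P} = \frac{-865 + 0}{901 - 192} = - \frac{865}{709}$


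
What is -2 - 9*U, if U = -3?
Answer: 25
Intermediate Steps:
-2 - 9*U = -2 - 9*(-3) = -2 + 27 = 25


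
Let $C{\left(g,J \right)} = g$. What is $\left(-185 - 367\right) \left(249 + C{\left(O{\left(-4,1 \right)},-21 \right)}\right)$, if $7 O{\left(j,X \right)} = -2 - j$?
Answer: $- \frac{963240}{7} \approx -1.3761 \cdot 10^{5}$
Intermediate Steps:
$O{\left(j,X \right)} = - \frac{2}{7} - \frac{j}{7}$ ($O{\left(j,X \right)} = \frac{-2 - j}{7} = - \frac{2}{7} - \frac{j}{7}$)
$\left(-185 - 367\right) \left(249 + C{\left(O{\left(-4,1 \right)},-21 \right)}\right) = \left(-185 - 367\right) \left(249 - - \frac{2}{7}\right) = - 552 \left(249 + \left(- \frac{2}{7} + \frac{4}{7}\right)\right) = - 552 \left(249 + \frac{2}{7}\right) = \left(-552\right) \frac{1745}{7} = - \frac{963240}{7}$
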